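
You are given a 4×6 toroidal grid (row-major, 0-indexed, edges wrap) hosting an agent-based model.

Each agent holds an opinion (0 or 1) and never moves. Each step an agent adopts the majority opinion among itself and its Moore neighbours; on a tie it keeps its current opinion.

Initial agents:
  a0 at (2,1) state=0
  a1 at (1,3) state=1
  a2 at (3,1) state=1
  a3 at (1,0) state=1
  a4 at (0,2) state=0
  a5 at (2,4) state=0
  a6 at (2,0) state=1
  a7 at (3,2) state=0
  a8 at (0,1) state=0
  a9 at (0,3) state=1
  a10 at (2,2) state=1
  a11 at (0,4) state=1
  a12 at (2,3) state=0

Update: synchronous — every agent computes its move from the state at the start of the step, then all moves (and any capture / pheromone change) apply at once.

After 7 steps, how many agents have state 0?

t=1: a0@(2,1):1 a1@(1,3):1 a2@(3,1):0 a3@(1,0):1 a4@(0,2):0 a5@(2,4):0 a6@(2,0):1 a7@(3,2):0 a8@(0,1):0 a9@(0,3):1 a10@(2,2):1 a11@(0,4):1 a12@(2,3):0
t=2: (unchanged — steady state)

6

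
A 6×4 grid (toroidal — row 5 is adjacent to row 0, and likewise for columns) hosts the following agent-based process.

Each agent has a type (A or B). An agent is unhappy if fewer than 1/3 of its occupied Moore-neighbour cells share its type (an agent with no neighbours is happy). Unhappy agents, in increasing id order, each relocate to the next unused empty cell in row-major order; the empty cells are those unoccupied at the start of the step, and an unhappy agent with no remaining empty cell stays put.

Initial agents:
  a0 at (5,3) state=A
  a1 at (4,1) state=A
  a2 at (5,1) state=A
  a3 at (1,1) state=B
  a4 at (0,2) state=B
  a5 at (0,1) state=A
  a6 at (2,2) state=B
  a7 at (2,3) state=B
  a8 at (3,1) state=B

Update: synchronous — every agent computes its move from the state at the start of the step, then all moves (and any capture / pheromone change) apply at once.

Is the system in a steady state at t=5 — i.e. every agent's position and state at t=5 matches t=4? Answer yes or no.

t=1: a0@(0,0):A a1@(4,1):A a2@(5,1):A a3@(1,1):B a4@(0,3):B a5@(0,1):A a6@(2,2):B a7@(2,3):B a8@(3,1):B
t=2: a0@(0,0):A a1@(4,1):A a2@(5,1):A a3@(1,1):B a4@(0,2):B a5@(0,1):A a6@(2,2):B a7@(2,3):B a8@(3,1):B
t=3: (unchanged — steady state)

yes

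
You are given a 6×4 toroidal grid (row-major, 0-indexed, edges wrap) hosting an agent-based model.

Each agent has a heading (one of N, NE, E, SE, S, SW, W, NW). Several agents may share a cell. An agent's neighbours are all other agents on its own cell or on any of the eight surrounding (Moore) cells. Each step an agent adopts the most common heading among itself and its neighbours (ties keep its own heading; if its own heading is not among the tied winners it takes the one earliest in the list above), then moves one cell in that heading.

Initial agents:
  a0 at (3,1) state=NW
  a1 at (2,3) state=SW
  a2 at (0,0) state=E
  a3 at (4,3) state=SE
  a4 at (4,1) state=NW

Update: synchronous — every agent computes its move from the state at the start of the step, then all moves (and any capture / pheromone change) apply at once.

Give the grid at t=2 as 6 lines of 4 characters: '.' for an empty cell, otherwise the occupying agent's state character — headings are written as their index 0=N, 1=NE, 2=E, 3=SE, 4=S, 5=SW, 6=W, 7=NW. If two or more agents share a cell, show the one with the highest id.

.32.
...7
...7
....
.5..
....

t=1: a0@(2,0):NW a1@(3,2):SW a2@(0,1):E a3@(5,0):SE a4@(3,0):NW
t=2: a0@(1,3):NW a1@(4,1):SW a2@(0,2):E a3@(0,1):SE a4@(2,3):NW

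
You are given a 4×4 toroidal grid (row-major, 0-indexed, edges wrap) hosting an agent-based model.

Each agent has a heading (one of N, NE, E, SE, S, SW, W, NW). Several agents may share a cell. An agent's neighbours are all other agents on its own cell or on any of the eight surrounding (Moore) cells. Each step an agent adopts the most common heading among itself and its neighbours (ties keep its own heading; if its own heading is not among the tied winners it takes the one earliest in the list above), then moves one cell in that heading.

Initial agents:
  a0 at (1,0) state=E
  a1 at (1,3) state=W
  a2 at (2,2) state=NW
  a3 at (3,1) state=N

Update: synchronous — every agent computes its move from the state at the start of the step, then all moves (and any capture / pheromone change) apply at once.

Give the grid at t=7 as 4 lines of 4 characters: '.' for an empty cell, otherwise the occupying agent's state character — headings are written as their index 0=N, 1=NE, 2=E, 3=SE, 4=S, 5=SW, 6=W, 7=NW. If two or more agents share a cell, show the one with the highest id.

.0..
6..2
....
...7

t=1: a0@(1,1):E a1@(1,2):W a2@(1,1):NW a3@(2,1):N
t=2: a0@(1,2):E a1@(1,1):W a2@(0,0):NW a3@(1,1):N
t=3: a0@(1,3):E a1@(1,0):W a2@(3,3):NW a3@(0,1):N
t=4: a0@(1,0):E a1@(1,3):W a2@(2,2):NW a3@(3,1):N
t=5: a0@(1,1):E a1@(1,2):W a2@(1,1):NW a3@(2,1):N
t=6: a0@(1,2):E a1@(1,1):W a2@(0,0):NW a3@(1,1):N
t=7: a0@(1,3):E a1@(1,0):W a2@(3,3):NW a3@(0,1):N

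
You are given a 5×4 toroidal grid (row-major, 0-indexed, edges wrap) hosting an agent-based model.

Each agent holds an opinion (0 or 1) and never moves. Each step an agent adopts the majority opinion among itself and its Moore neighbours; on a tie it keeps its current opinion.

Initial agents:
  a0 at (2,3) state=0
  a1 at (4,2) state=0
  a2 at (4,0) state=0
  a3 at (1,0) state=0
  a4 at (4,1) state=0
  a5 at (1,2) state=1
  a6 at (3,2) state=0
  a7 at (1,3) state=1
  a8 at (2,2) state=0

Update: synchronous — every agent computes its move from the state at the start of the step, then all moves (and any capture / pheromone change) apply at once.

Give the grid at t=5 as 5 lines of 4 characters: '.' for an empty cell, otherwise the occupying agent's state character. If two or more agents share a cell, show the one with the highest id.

t=1: a0@(2,3):0 a1@(4,2):0 a2@(4,0):0 a3@(1,0):0 a4@(4,1):0 a5@(1,2):1 a6@(3,2):0 a7@(1,3):0 a8@(2,2):0
t=2: a0@(2,3):0 a1@(4,2):0 a2@(4,0):0 a3@(1,0):0 a4@(4,1):0 a5@(1,2):0 a6@(3,2):0 a7@(1,3):0 a8@(2,2):0
t=3: (unchanged — steady state)

....
0.00
..00
..0.
000.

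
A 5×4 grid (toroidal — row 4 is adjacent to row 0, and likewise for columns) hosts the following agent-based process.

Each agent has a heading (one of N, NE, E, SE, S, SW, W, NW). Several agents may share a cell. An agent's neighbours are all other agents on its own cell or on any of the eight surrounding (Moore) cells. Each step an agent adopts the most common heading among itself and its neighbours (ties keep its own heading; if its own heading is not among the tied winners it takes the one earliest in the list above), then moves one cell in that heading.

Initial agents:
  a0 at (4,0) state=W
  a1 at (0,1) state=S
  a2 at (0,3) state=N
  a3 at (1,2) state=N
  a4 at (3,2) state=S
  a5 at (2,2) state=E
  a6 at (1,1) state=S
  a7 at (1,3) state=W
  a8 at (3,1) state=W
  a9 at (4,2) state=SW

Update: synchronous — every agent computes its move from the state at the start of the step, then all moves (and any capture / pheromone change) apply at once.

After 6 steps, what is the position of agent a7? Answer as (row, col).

(0, 3)

t=1: a0@(4,3):W a1@(1,1):S a2@(4,3):N a3@(0,2):N a4@(4,2):S a5@(3,2):S a6@(2,1):S a7@(0,3):N a8@(3,0):W a9@(0,2):S
t=2: a0@(3,3):N a1@(2,1):S a2@(3,3):N a3@(4,2):N a4@(0,2):S a5@(4,2):S a6@(3,1):S a7@(4,3):N a8@(3,3):W a9@(1,2):S
t=3: a0@(2,3):N a1@(3,1):S a2@(2,3):N a3@(3,2):N a4@(1,2):S a5@(3,2):N a6@(4,1):S a7@(3,3):N a8@(2,3):N a9@(2,2):S
t=4: a0@(1,3):N a1@(4,1):S a2@(1,3):N a3@(2,2):N a4@(0,2):N a5@(2,2):N a6@(0,1):S a7@(2,3):N a8@(1,3):N a9@(1,2):N
t=5: a0@(0,3):N a1@(0,1):S a2@(0,3):N a3@(1,2):N a4@(4,2):N a5@(1,2):N a6@(1,1):S a7@(1,3):N a8@(0,3):N a9@(0,2):N
t=6: a0@(4,3):N a1@(4,1):N a2@(4,3):N a3@(0,2):N a4@(3,2):N a5@(0,2):N a6@(0,1):N a7@(0,3):N a8@(4,3):N a9@(4,2):N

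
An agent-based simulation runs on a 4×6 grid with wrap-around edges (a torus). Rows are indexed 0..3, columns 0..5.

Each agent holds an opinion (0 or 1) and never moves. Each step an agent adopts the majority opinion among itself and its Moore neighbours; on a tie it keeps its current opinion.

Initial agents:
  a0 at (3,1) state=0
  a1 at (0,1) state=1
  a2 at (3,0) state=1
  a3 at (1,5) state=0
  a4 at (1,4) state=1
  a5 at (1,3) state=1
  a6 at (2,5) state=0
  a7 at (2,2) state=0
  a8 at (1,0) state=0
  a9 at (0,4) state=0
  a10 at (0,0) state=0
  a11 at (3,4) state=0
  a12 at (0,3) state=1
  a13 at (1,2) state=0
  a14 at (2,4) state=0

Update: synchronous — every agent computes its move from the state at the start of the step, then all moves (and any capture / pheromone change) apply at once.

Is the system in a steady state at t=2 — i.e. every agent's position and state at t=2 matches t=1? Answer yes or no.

no

t=1: a0@(3,1):0 a1@(0,1):0 a2@(3,0):0 a3@(1,5):0 a4@(1,4):0 a5@(1,3):0 a6@(2,5):0 a7@(2,2):0 a8@(1,0):0 a9@(0,4):0 a10@(0,0):0 a11@(3,4):0 a12@(0,3):1 a13@(1,2):1 a14@(2,4):0
t=2: a0@(3,1):0 a1@(0,1):0 a2@(3,0):0 a3@(1,5):0 a4@(1,4):0 a5@(1,3):0 a6@(2,5):0 a7@(2,2):0 a8@(1,0):0 a9@(0,4):0 a10@(0,0):0 a11@(3,4):0 a12@(0,3):0 a13@(1,2):0 a14@(2,4):0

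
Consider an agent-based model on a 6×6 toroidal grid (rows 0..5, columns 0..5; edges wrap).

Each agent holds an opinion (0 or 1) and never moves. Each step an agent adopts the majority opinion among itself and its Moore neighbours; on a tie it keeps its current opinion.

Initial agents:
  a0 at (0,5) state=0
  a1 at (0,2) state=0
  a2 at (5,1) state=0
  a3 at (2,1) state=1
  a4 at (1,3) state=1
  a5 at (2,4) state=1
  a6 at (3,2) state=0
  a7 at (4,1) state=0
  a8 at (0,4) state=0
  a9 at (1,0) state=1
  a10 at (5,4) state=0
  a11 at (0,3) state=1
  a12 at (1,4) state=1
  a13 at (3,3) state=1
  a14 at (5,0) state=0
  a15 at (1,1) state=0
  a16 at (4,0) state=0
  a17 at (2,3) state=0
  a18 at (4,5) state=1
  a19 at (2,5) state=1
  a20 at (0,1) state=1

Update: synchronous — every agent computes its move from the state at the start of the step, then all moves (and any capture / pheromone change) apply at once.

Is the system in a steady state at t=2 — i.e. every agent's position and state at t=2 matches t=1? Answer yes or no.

t=1: a0@(0,5):0 a1@(0,2):0 a2@(5,1):0 a3@(2,1):1 a4@(1,3):1 a5@(2,4):1 a6@(3,2):0 a7@(4,1):0 a8@(0,4):0 a9@(1,0):1 a10@(5,4):0 a11@(0,3):1 a12@(1,4):1 a13@(3,3):1 a14@(5,0):0 a15@(1,1):1 a16@(4,0):0 a17@(2,3):1 a18@(4,5):0 a19@(2,5):1 a20@(0,1):0
t=2: a0@(0,5):0 a1@(0,2):0 a2@(5,1):0 a3@(2,1):1 a4@(1,3):1 a5@(2,4):1 a6@(3,2):1 a7@(4,1):0 a8@(0,4):0 a9@(1,0):1 a10@(5,4):0 a11@(0,3):1 a12@(1,4):1 a13@(3,3):1 a14@(5,0):0 a15@(1,1):1 a16@(4,0):0 a17@(2,3):1 a18@(4,5):0 a19@(2,5):1 a20@(0,1):0

no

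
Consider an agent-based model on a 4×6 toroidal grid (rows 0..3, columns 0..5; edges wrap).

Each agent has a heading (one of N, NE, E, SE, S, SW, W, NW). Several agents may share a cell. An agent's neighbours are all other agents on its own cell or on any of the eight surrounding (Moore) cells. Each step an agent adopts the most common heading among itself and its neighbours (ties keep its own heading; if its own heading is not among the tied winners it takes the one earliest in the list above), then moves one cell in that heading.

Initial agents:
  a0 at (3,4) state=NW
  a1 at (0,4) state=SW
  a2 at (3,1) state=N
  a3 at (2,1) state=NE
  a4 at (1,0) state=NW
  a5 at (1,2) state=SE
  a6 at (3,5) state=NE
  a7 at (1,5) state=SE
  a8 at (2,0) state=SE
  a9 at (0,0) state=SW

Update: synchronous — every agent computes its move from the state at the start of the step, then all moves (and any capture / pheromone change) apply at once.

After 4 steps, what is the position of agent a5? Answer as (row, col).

t=1: a0@(2,3):NW a1@(1,3):SW a2@(2,1):N a3@(3,2):SE a4@(2,1):SE a5@(2,3):SE a6@(0,4):SW a7@(2,0):SE a8@(3,1):SE a9@(1,5):SW
t=2: a0@(3,4):SE a1@(2,2):SW a2@(3,2):SE a3@(0,3):SE a4@(3,2):SE a5@(3,4):SE a6@(1,3):SW a7@(3,1):SE a8@(0,2):SE a9@(2,4):SW
t=3: a0@(0,5):SE a1@(3,3):SE a2@(0,3):SE a3@(1,4):SE a4@(0,3):SE a5@(0,5):SE a6@(2,2):SW a7@(0,2):SE a8@(1,3):SE a9@(3,3):SW
t=4: a0@(1,0):SE a1@(0,4):SE a2@(1,4):SE a3@(2,5):SE a4@(1,4):SE a5@(1,0):SE a6@(3,1):SW a7@(1,3):SE a8@(2,4):SE a9@(0,4):SE

(1, 0)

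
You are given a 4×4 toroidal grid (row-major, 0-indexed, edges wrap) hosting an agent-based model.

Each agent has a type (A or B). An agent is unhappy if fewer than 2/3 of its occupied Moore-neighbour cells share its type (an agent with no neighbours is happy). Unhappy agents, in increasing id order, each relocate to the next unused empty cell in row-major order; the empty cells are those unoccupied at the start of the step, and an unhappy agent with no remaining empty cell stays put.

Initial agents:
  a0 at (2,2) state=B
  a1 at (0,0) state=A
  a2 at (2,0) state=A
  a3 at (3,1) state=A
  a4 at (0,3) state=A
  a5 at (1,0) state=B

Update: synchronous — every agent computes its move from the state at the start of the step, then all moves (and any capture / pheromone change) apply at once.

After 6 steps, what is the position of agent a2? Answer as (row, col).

(0, 3)

t=1: a0@(0,1):B a1@(0,0):A a2@(0,2):A a3@(3,1):A a4@(1,1):A a5@(1,2):B
t=2: a0@(0,3):B a1@(0,0):A a2@(1,0):A a3@(3,1):A a4@(1,3):A a5@(2,0):B
t=3: a0@(0,1):B a1@(0,0):A a2@(0,2):A a3@(1,1):A a4@(1,2):A a5@(2,1):B
t=4: a0@(0,3):B a1@(1,0):A a2@(0,2):A a3@(1,3):A a4@(2,0):A a5@(2,2):B
t=5: a0@(0,0):B a1@(1,0):A a2@(0,1):A a3@(1,1):A a4@(2,0):A a5@(1,2):B
t=6: a0@(0,2):B a1@(1,0):A a2@(0,3):A a3@(1,3):A a4@(2,0):A a5@(2,1):B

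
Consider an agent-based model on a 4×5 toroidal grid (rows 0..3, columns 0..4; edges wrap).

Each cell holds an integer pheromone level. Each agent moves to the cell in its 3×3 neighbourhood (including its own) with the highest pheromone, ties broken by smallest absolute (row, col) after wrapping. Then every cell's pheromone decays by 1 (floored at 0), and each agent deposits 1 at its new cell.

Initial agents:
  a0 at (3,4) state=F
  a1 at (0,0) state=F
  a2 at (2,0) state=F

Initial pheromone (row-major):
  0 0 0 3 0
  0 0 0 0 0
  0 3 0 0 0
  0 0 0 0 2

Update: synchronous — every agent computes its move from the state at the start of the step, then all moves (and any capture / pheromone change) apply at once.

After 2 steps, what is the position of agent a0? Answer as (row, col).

(0, 3)

t=1: a0@(0,3) a1@(3,4) a2@(2,1) | pheromone: 0 0 0 3 0 / 0 0 0 0 0 / 0 3 0 0 0 / 0 0 0 0 2
t=2: a0@(0,3) a1@(0,3) a2@(2,1) | pheromone: 0 0 0 4 0 / 0 0 0 0 0 / 0 3 0 0 0 / 0 0 0 0 1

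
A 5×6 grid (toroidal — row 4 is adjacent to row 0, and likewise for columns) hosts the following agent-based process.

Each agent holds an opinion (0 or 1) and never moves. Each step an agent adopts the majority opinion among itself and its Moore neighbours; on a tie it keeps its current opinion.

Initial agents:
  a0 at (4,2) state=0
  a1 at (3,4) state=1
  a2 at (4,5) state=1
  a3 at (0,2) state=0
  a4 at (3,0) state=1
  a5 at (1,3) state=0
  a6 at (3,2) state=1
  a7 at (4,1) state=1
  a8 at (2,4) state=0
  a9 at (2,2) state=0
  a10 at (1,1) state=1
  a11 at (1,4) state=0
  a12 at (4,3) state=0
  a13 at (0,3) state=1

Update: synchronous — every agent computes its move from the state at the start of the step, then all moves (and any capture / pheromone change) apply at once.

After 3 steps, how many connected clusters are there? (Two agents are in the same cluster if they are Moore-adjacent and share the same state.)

t=1: a0@(4,2):0 a1@(3,4):1 a2@(4,5):1 a3@(0,2):0 a4@(3,0):1 a5@(1,3):0 a6@(3,2):0 a7@(4,1):1 a8@(2,4):0 a9@(2,2):0 a10@(1,1):0 a11@(1,4):0 a12@(4,3):0 a13@(0,3):0
t=2: a0@(4,2):0 a1@(3,4):1 a2@(4,5):1 a3@(0,2):0 a4@(3,0):1 a5@(1,3):0 a6@(3,2):0 a7@(4,1):0 a8@(2,4):0 a9@(2,2):0 a10@(1,1):0 a11@(1,4):0 a12@(4,3):0 a13@(0,3):0
t=3: (unchanged — steady state)

2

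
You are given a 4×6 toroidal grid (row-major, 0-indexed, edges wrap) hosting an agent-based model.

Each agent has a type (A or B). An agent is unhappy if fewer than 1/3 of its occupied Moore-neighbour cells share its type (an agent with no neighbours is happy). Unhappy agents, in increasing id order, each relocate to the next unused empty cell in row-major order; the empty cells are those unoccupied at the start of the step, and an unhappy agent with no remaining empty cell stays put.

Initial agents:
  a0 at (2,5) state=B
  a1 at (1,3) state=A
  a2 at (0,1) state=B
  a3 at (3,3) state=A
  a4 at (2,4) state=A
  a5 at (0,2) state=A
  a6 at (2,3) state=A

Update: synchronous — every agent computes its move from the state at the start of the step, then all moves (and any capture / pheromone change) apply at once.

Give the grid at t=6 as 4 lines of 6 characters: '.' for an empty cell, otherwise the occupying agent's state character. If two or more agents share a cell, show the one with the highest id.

t=1: a0@(0,0):B a1@(1,3):A a2@(0,3):B a3@(3,3):A a4@(2,4):A a5@(0,2):A a6@(2,3):A
t=2: a0@(0,0):B a1@(1,3):A a2@(0,1):B a3@(3,3):A a4@(2,4):A a5@(0,2):A a6@(2,3):A
t=3: (unchanged — steady state)

BBA...
...A..
...AA.
...A..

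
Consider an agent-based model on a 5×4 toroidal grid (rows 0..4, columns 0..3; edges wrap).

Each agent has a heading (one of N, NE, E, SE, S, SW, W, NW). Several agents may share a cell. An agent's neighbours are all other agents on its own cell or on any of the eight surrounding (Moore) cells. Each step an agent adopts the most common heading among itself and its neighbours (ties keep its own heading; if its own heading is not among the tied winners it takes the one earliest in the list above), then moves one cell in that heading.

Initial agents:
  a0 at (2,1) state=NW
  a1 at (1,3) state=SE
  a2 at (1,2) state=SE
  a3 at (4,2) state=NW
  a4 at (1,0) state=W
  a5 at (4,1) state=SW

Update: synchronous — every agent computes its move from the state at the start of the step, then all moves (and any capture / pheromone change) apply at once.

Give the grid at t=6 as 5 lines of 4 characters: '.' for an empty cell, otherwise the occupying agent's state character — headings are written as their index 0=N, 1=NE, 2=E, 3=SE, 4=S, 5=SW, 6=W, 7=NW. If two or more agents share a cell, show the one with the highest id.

.3..
33..
33..
....
....

t=1: a0@(1,0):NW a1@(2,0):SE a2@(2,3):SE a3@(3,1):NW a4@(1,3):W a5@(0,0):SW
t=2: a0@(2,1):SE a1@(3,1):SE a2@(3,0):SE a3@(2,0):NW a4@(2,0):SE a5@(1,3):SW
t=3: a0@(3,2):SE a1@(4,2):SE a2@(4,1):SE a3@(3,1):SE a4@(3,1):SE a5@(2,2):SW
t=4: a0@(4,3):SE a1@(0,3):SE a2@(0,2):SE a3@(4,2):SE a4@(4,2):SE a5@(3,3):SE
t=5: a0@(0,0):SE a1@(1,0):SE a2@(1,3):SE a3@(0,3):SE a4@(0,3):SE a5@(4,0):SE
t=6: a0@(1,1):SE a1@(2,1):SE a2@(2,0):SE a3@(1,0):SE a4@(1,0):SE a5@(0,1):SE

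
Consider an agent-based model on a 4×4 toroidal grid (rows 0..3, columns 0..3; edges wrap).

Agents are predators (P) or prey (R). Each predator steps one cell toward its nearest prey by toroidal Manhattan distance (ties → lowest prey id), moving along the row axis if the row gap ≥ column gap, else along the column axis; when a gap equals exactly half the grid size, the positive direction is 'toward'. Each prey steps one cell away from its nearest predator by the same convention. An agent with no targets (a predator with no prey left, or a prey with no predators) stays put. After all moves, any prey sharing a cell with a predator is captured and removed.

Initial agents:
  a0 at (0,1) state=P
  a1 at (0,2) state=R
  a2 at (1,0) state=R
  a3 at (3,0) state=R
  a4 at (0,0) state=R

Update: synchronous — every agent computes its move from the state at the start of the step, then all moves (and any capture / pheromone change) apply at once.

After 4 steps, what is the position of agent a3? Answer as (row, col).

t=1: a0@(0,2):P a1@(0,3):R a2@(2,0):R a3@(2,0):R a4@(0,3):R
t=2: a0@(0,3):P a1@(0,0):R a2@(1,0):R a3@(1,0):R a4@(0,0):R
t=3: a0@(0,0):P a1@(0,1):R a2@(2,0):R a3@(2,0):R a4@(0,1):R
t=4: a0@(0,1):P a1@(0,2):R a2@(1,0):R a3@(1,0):R a4@(0,2):R

(1, 0)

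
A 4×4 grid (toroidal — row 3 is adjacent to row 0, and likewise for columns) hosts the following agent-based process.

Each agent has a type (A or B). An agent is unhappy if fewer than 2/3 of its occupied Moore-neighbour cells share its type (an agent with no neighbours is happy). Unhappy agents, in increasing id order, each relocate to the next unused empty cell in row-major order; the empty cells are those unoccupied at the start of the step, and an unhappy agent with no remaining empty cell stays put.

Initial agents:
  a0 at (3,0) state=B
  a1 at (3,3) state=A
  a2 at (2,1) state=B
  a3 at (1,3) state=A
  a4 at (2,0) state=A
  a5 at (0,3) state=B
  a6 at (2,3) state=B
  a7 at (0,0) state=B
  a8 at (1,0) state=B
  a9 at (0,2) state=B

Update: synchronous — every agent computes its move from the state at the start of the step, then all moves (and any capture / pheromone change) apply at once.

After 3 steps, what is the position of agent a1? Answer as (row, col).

(0, 1)

t=1: a0@(3,0):B a1@(0,1):A a2@(2,1):B a3@(1,1):A a4@(1,2):A a5@(0,3):B a6@(2,2):B a7@(3,1):B a8@(1,0):B a9@(3,2):B
t=2: a0@(3,0):B a1@(0,0):A a2@(2,1):B a3@(0,2):A a4@(1,3):A a5@(0,3):B a6@(2,0):B a7@(3,1):B a8@(2,3):B a9@(3,2):B
t=3: a0@(3,0):B a1@(0,1):A a2@(2,1):B a3@(1,0):A a4@(1,1):A a5@(1,2):B a6@(2,0):B a7@(3,1):B a8@(2,3):B a9@(3,2):B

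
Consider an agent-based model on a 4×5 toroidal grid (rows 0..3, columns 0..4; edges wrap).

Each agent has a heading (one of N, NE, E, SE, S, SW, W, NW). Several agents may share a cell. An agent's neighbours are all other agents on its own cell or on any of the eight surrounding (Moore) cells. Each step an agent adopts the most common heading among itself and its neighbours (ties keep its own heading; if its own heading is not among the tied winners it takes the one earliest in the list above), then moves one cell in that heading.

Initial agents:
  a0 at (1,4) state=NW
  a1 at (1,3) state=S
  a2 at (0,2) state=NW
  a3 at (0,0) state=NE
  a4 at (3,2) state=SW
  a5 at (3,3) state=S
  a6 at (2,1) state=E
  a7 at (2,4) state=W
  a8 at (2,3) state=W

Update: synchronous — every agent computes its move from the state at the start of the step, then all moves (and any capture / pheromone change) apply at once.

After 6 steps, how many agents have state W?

t=1: a0@(1,3):W a1@(1,2):W a2@(1,2):S a3@(3,1):NE a4@(0,1):SW a5@(3,2):W a6@(2,2):E a7@(2,3):W a8@(2,2):W
t=2: a0@(1,2):W a1@(1,1):W a2@(1,1):W a3@(3,0):W a4@(0,0):W a5@(3,1):W a6@(2,1):W a7@(2,2):W a8@(2,1):W
t=3: a0@(1,1):W a1@(1,0):W a2@(1,0):W a3@(3,4):W a4@(0,4):W a5@(3,0):W a6@(2,0):W a7@(2,1):W a8@(2,0):W
t=4: a0@(1,0):W a1@(1,4):W a2@(1,4):W a3@(3,3):W a4@(0,3):W a5@(3,4):W a6@(2,4):W a7@(2,0):W a8@(2,4):W
t=5: a0@(1,4):W a1@(1,3):W a2@(1,3):W a3@(3,2):W a4@(0,2):W a5@(3,3):W a6@(2,3):W a7@(2,4):W a8@(2,3):W
t=6: a0@(1,3):W a1@(1,2):W a2@(1,2):W a3@(3,1):W a4@(0,1):W a5@(3,2):W a6@(2,2):W a7@(2,3):W a8@(2,2):W

9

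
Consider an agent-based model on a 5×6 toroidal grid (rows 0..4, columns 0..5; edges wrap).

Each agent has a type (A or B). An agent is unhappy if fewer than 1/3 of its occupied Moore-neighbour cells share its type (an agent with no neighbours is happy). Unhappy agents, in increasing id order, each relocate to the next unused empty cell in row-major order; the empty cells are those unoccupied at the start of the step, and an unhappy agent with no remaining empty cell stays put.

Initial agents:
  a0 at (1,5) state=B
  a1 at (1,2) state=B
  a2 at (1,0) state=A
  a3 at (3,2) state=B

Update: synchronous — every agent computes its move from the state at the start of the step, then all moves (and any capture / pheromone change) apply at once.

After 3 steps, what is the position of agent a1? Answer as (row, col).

(0, 3)

t=1: a0@(0,0):B a1@(1,2):B a2@(0,1):A a3@(3,2):B
t=2: a0@(0,2):B a1@(0,3):B a2@(0,4):A a3@(3,2):B
t=3: a0@(0,2):B a1@(0,3):B a2@(0,0):A a3@(3,2):B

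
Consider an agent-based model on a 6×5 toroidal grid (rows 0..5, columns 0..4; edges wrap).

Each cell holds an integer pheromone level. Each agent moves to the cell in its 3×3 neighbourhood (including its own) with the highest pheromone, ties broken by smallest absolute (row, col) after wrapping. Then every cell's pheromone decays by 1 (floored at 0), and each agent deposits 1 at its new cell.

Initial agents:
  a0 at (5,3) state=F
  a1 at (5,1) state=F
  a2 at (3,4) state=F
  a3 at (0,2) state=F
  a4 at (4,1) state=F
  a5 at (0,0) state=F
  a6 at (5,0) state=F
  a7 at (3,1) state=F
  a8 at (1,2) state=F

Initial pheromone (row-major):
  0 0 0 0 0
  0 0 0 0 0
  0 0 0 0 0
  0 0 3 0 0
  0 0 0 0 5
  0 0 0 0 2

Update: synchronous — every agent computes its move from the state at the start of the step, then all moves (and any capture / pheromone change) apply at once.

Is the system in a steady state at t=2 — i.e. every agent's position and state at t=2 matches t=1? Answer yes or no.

no

t=1: a0@(4,4) a1@(0,0) a2@(4,4) a3@(0,1) a4@(3,2) a5@(5,4) a6@(4,4) a7@(3,2) a8@(0,1) | pheromone: 1 2 0 0 0 / 0 0 0 0 0 / 0 0 0 0 0 / 0 0 4 0 0 / 0 0 0 0 7 / 0 0 0 0 2
t=2: a0@(4,4) a1@(0,1) a2@(4,4) a3@(0,1) a4@(3,2) a5@(4,4) a6@(4,4) a7@(3,2) a8@(0,1) | pheromone: 0 4 0 0 0 / 0 0 0 0 0 / 0 0 0 0 0 / 0 0 5 0 0 / 0 0 0 0 10 / 0 0 0 0 1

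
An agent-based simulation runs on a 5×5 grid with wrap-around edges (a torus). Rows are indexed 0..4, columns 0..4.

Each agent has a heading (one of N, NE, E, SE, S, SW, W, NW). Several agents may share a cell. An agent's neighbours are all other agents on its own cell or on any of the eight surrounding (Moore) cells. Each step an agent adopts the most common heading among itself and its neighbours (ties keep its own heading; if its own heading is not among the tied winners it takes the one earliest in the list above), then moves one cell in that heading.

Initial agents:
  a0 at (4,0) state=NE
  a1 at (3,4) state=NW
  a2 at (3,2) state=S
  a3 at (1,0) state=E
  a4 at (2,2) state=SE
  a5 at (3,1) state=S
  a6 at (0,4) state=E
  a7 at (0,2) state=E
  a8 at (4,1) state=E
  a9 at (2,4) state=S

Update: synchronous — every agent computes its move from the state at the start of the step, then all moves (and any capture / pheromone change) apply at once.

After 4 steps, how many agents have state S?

t=1: a0@(4,1):E a1@(2,3):NW a2@(4,2):S a3@(1,1):E a4@(3,2):S a5@(4,1):S a6@(0,0):E a7@(0,3):E a8@(4,2):E a9@(3,4):S
t=2: a0@(4,2):E a1@(3,3):S a2@(0,2):S a3@(1,2):E a4@(4,2):S a5@(0,1):S a6@(0,1):E a7@(0,4):E a8@(4,3):E a9@(4,4):S
t=3: a0@(0,2):S a1@(4,3):S a2@(0,3):E a3@(1,3):E a4@(0,2):S a5@(1,1):S a6@(0,2):E a7@(0,0):E a8@(0,3):S a9@(0,4):S
t=4: a0@(1,2):S a1@(0,3):S a2@(1,3):S a3@(2,3):S a4@(1,2):S a5@(2,1):S a6@(1,2):S a7@(1,0):S a8@(1,3):S a9@(1,4):S

10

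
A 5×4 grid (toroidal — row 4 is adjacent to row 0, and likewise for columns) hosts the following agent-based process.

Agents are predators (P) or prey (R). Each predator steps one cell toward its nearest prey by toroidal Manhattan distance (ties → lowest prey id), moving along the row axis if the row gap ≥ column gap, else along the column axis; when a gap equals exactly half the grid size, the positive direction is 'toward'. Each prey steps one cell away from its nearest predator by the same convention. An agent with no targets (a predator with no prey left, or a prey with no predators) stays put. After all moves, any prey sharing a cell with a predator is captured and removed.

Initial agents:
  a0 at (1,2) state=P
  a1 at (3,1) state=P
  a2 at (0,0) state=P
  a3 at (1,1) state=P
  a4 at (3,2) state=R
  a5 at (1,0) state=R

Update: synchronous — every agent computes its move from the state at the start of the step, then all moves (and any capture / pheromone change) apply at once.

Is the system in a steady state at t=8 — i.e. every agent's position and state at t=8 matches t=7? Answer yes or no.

t=1: a0@(2,2):P a1@(3,2):P a2@(1,0):P a3@(1,0):P a4@(3,3):R a5@(2,0):R
t=2: a0@(3,2):P a1@(3,3):P a2@(2,0):P a3@(2,0):P a4@(3,0):R a5@(3,0):R
t=3: a0@(3,3):P a1@(3,0):P a2@(3,0):P a3@(3,0):P a4@(3,1):R a5@(3,1):R
t=4: a0@(3,0):P a1@(3,1):P a2@(3,1):P a3@(3,1):P a4@(3,2):R a5@(3,2):R
t=5: a0@(3,1):P a1@(3,2):P a2@(3,2):P a3@(3,2):P a4@(3,3):R a5@(3,3):R
t=6: a0@(3,2):P a1@(3,3):P a2@(3,3):P a3@(3,3):P a4@(3,0):R a5@(3,0):R
t=7: a0@(3,3):P a1@(3,0):P a2@(3,0):P a3@(3,0):P a4@(3,1):R a5@(3,1):R
t=8: a0@(3,0):P a1@(3,1):P a2@(3,1):P a3@(3,1):P a4@(3,2):R a5@(3,2):R

no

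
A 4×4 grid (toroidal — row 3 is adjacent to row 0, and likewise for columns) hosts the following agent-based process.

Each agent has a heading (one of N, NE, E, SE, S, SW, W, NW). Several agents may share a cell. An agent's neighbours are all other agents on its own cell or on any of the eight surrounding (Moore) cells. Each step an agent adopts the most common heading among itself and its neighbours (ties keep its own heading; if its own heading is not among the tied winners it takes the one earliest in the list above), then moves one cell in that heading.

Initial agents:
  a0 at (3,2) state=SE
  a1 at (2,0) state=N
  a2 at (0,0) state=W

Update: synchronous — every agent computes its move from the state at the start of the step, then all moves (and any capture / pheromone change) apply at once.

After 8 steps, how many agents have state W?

t=1: a0@(0,3):SE a1@(1,0):N a2@(0,3):W
t=2: a0@(1,0):SE a1@(0,0):N a2@(0,2):W
t=3: a0@(2,1):SE a1@(3,0):N a2@(0,1):W
t=4: a0@(3,2):SE a1@(2,0):N a2@(0,0):W
t=5: a0@(0,3):SE a1@(1,0):N a2@(0,3):W
t=6: a0@(1,0):SE a1@(0,0):N a2@(0,2):W
t=7: a0@(2,1):SE a1@(3,0):N a2@(0,1):W
t=8: a0@(3,2):SE a1@(2,0):N a2@(0,0):W

1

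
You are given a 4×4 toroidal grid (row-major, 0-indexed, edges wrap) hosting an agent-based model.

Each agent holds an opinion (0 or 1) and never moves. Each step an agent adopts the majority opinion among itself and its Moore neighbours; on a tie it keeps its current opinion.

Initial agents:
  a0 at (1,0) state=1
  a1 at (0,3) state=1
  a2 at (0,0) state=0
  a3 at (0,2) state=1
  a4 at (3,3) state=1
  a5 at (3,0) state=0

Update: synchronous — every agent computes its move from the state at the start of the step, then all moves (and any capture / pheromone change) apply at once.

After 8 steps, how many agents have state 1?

6

t=1: a0@(1,0):1 a1@(0,3):1 a2@(0,0):1 a3@(0,2):1 a4@(3,3):1 a5@(3,0):0
t=2: a0@(1,0):1 a1@(0,3):1 a2@(0,0):1 a3@(0,2):1 a4@(3,3):1 a5@(3,0):1
t=3: (unchanged — steady state)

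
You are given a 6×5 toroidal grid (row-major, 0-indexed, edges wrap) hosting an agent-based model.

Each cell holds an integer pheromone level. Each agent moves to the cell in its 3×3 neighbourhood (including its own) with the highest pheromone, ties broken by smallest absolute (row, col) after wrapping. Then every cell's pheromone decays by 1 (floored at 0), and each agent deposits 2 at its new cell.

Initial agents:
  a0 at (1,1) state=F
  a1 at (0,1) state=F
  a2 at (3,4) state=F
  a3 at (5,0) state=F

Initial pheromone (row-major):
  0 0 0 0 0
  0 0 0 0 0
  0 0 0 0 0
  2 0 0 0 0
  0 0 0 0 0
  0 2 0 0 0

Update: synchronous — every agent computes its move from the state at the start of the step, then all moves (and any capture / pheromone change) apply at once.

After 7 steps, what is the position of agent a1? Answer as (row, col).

(5, 1)

t=1: a0@(0,0) a1@(5,1) a2@(3,0) a3@(5,1) | pheromone: 2 0 0 0 0 / 0 0 0 0 0 / 0 0 0 0 0 / 3 0 0 0 0 / 0 0 0 0 0 / 0 5 0 0 0
t=2: a0@(5,1) a1@(5,1) a2@(3,0) a3@(5,1) | pheromone: 1 0 0 0 0 / 0 0 0 0 0 / 0 0 0 0 0 / 4 0 0 0 0 / 0 0 0 0 0 / 0 10 0 0 0
t=3: a0@(5,1) a1@(5,1) a2@(3,0) a3@(5,1) | pheromone: 0 0 0 0 0 / 0 0 0 0 0 / 0 0 0 0 0 / 5 0 0 0 0 / 0 0 0 0 0 / 0 15 0 0 0
t=4: a0@(5,1) a1@(5,1) a2@(3,0) a3@(5,1) | pheromone: 0 0 0 0 0 / 0 0 0 0 0 / 0 0 0 0 0 / 6 0 0 0 0 / 0 0 0 0 0 / 0 20 0 0 0
t=5: a0@(5,1) a1@(5,1) a2@(3,0) a3@(5,1) | pheromone: 0 0 0 0 0 / 0 0 0 0 0 / 0 0 0 0 0 / 7 0 0 0 0 / 0 0 0 0 0 / 0 25 0 0 0
t=6: a0@(5,1) a1@(5,1) a2@(3,0) a3@(5,1) | pheromone: 0 0 0 0 0 / 0 0 0 0 0 / 0 0 0 0 0 / 8 0 0 0 0 / 0 0 0 0 0 / 0 30 0 0 0
t=7: a0@(5,1) a1@(5,1) a2@(3,0) a3@(5,1) | pheromone: 0 0 0 0 0 / 0 0 0 0 0 / 0 0 0 0 0 / 9 0 0 0 0 / 0 0 0 0 0 / 0 35 0 0 0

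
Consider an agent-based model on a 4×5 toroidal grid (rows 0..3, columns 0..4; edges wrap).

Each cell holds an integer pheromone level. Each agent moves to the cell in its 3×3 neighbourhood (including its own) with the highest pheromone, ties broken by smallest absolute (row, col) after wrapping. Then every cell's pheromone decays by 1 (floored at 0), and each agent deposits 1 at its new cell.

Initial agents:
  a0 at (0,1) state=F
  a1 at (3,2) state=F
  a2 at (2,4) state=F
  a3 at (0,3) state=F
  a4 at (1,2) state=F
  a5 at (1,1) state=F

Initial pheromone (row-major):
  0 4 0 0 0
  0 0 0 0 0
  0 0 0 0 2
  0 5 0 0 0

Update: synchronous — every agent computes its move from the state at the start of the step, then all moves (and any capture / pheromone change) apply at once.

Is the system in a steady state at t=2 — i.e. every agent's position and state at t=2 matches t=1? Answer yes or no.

t=1: a0@(3,1) a1@(3,1) a2@(2,4) a3@(0,2) a4@(0,1) a5@(0,1) | pheromone: 0 5 1 0 0 / 0 0 0 0 0 / 0 0 0 0 2 / 0 6 0 0 0
t=2: a0@(3,1) a1@(3,1) a2@(2,4) a3@(3,1) a4@(3,1) a5@(3,1) | pheromone: 0 4 0 0 0 / 0 0 0 0 0 / 0 0 0 0 2 / 0 10 0 0 0

no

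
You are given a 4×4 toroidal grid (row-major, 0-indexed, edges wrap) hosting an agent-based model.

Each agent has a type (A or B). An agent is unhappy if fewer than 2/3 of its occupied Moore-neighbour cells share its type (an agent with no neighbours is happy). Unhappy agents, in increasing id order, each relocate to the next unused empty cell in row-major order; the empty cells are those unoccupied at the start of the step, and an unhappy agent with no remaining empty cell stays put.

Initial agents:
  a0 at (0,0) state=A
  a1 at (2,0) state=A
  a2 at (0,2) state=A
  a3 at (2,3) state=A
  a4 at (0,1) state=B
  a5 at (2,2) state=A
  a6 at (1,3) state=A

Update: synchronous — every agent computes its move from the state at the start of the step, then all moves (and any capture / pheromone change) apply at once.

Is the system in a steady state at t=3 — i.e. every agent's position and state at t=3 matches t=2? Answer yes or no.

no

t=1: a0@(0,3):A a1@(2,0):A a2@(1,0):A a3@(2,3):A a4@(1,1):B a5@(2,2):A a6@(1,3):A
t=2: a0@(0,3):A a1@(2,0):A a2@(1,0):A a3@(2,3):A a4@(0,0):B a5@(2,2):A a6@(1,3):A
t=3: a0@(0,3):A a1@(2,0):A a2@(1,0):A a3@(2,3):A a4@(0,1):B a5@(2,2):A a6@(1,3):A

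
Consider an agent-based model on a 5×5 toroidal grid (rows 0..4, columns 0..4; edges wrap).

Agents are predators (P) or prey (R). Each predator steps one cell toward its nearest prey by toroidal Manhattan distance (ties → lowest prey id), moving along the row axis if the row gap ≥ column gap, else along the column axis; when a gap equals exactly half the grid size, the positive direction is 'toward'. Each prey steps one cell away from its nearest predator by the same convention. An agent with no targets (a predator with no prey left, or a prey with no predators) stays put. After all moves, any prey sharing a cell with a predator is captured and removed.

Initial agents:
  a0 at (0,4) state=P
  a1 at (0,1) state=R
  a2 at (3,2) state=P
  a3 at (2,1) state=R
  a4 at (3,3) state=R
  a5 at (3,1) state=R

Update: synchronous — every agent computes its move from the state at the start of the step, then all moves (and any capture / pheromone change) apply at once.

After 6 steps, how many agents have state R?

4

t=1: a0@(0,0):P a1@(0,2):R a2@(3,3):P a3@(1,1):R a4@(3,4):R a5@(3,0):R
t=2: a0@(0,1):P a1@(0,3):R a2@(3,4):P a3@(2,1):R a4@(3,0):R a5@(2,0):R
t=3: a0@(0,2):P a1@(0,4):R a2@(3,0):P a3@(3,1):R a4@(3,1):R a5@(1,0):R
t=4: a0@(0,3):P a1@(0,0):R a2@(3,1):P a3@(3,2):R a4@(3,2):R a5@(0,0):R
t=5: a0@(0,4):P a1@(0,1):R a2@(3,2):P a3@(3,3):R a4@(3,3):R a5@(0,1):R
t=6: a0@(0,0):P a1@(0,2):R a2@(3,3):P a3@(3,4):R a4@(3,4):R a5@(0,2):R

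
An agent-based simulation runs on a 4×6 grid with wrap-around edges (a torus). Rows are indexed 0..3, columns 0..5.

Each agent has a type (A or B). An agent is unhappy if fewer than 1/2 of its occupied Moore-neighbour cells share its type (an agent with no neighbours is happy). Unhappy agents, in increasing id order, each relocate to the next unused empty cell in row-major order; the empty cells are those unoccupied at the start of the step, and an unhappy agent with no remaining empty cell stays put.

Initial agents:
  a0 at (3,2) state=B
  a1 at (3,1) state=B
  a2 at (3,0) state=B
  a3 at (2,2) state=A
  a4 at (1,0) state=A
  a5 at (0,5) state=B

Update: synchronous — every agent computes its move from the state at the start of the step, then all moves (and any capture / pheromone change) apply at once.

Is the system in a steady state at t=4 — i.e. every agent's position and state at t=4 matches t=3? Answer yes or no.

no

t=1: a0@(3,2):B a1@(3,1):B a2@(3,0):B a3@(0,0):A a4@(0,1):A a5@(0,5):B
t=2: a0@(3,2):B a1@(3,1):B a2@(3,0):B a3@(0,2):A a4@(0,3):A a5@(0,5):B
t=3: a0@(0,0):B a1@(3,1):B a2@(3,0):B a3@(0,1):A a4@(0,3):A a5@(0,5):B
t=4: a0@(0,0):B a1@(3,1):B a2@(3,0):B a3@(0,2):A a4@(0,3):A a5@(0,5):B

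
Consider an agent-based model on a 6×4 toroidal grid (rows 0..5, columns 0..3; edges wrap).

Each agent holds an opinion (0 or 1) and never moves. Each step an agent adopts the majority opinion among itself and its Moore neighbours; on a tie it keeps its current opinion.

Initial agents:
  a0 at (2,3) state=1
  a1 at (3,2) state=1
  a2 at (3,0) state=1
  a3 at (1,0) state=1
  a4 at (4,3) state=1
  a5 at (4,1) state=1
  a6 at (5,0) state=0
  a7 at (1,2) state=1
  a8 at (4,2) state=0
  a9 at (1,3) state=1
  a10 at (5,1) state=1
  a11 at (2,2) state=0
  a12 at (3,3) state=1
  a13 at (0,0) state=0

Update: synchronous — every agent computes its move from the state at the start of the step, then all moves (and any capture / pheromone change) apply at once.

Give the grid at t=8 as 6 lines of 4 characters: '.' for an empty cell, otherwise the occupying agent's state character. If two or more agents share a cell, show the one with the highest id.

t=1: a0@(2,3):1 a1@(3,2):1 a2@(3,0):1 a3@(1,0):1 a4@(4,3):1 a5@(4,1):1 a6@(5,0):1 a7@(1,2):1 a8@(4,2):1 a9@(1,3):1 a10@(5,1):0 a11@(2,2):1 a12@(3,3):1 a13@(0,0):1
t=2: a0@(2,3):1 a1@(3,2):1 a2@(3,0):1 a3@(1,0):1 a4@(4,3):1 a5@(4,1):1 a6@(5,0):1 a7@(1,2):1 a8@(4,2):1 a9@(1,3):1 a10@(5,1):1 a11@(2,2):1 a12@(3,3):1 a13@(0,0):1
t=3: (unchanged — steady state)

1...
1.11
..11
1.11
.111
11..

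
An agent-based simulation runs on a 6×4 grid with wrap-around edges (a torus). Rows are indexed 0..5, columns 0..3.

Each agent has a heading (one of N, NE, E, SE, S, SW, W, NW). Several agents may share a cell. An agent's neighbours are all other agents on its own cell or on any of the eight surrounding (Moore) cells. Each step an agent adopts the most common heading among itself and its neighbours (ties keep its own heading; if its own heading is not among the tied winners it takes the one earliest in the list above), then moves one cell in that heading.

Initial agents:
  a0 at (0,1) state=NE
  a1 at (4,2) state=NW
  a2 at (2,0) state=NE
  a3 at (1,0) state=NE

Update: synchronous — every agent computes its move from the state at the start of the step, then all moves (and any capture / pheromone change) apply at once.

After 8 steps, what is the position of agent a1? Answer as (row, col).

(2, 2)

t=1: a0@(5,2):NE a1@(3,1):NW a2@(1,1):NE a3@(0,1):NE
t=2: a0@(4,3):NE a1@(2,0):NW a2@(0,2):NE a3@(5,2):NE
t=3: a0@(3,0):NE a1@(1,3):NW a2@(5,3):NE a3@(4,3):NE
t=4: a0@(2,1):NE a1@(0,2):NW a2@(4,0):NE a3@(3,0):NE
t=5: a0@(1,2):NE a1@(5,1):NW a2@(3,1):NE a3@(2,1):NE
t=6: a0@(0,3):NE a1@(4,0):NW a2@(2,2):NE a3@(1,2):NE
t=7: a0@(5,0):NE a1@(3,3):NW a2@(1,3):NE a3@(0,3):NE
t=8: a0@(4,1):NE a1@(2,2):NW a2@(0,0):NE a3@(5,0):NE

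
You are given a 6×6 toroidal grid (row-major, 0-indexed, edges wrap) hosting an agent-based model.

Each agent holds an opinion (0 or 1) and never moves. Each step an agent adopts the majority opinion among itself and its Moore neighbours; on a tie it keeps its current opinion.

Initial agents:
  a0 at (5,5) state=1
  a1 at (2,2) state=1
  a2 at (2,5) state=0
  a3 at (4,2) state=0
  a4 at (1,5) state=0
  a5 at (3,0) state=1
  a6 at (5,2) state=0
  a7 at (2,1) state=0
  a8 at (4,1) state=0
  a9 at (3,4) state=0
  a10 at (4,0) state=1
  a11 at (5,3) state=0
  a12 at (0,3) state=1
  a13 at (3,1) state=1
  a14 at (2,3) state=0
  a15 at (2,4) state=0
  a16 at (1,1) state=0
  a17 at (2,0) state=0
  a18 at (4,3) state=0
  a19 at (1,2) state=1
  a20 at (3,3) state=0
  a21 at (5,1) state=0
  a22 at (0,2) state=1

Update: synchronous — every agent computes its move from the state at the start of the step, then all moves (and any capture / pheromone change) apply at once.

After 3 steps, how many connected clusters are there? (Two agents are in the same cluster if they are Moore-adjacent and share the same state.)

t=1: a0@(5,5):1 a1@(2,2):0 a2@(2,5):0 a3@(4,2):0 a4@(1,5):0 a5@(3,0):0 a6@(5,2):0 a7@(2,1):1 a8@(4,1):0 a9@(3,4):0 a10@(4,0):1 a11@(5,3):0 a12@(0,3):1 a13@(3,1):1 a14@(2,3):0 a15@(2,4):0 a16@(1,1):0 a17@(2,0):0 a18@(4,3):0 a19@(1,2):1 a20@(3,3):0 a21@(5,1):0 a22@(0,2):0
t=2: a0@(5,5):1 a1@(2,2):0 a2@(2,5):0 a3@(4,2):0 a4@(1,5):0 a5@(3,0):0 a6@(5,2):0 a7@(2,1):0 a8@(4,1):0 a9@(3,4):0 a10@(4,0):1 a11@(5,3):0 a12@(0,3):0 a13@(3,1):0 a14@(2,3):0 a15@(2,4):0 a16@(1,1):0 a17@(2,0):0 a18@(4,3):0 a19@(1,2):0 a20@(3,3):0 a21@(5,1):0 a22@(0,2):0
t=3: a0@(5,5):1 a1@(2,2):0 a2@(2,5):0 a3@(4,2):0 a4@(1,5):0 a5@(3,0):0 a6@(5,2):0 a7@(2,1):0 a8@(4,1):0 a9@(3,4):0 a10@(4,0):0 a11@(5,3):0 a12@(0,3):0 a13@(3,1):0 a14@(2,3):0 a15@(2,4):0 a16@(1,1):0 a17@(2,0):0 a18@(4,3):0 a19@(1,2):0 a20@(3,3):0 a21@(5,1):0 a22@(0,2):0

2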